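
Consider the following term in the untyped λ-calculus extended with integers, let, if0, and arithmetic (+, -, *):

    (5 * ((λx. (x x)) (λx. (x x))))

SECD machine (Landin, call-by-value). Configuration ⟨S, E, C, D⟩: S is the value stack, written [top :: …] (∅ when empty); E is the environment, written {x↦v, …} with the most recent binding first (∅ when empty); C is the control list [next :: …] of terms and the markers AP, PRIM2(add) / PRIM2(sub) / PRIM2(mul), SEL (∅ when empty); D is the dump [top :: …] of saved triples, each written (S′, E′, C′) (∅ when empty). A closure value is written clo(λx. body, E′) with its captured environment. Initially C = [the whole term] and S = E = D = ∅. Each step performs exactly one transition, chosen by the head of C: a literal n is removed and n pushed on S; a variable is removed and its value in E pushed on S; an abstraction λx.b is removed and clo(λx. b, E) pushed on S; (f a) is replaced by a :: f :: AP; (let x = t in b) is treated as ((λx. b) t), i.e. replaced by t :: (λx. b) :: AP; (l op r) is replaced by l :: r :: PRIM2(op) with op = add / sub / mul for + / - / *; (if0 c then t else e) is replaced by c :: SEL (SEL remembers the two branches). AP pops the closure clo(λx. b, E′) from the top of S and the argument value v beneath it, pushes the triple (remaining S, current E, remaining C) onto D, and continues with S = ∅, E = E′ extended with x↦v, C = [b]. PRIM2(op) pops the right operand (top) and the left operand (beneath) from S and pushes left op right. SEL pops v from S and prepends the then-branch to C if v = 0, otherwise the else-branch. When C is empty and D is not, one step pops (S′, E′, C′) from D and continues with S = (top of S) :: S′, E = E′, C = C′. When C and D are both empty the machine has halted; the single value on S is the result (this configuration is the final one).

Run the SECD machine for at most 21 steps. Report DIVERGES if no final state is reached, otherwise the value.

t=0: ⟨S=∅; E=∅; C=[(5 * ((λx. (x x)) (λx. (x x))))]; D=∅⟩
t=1: ⟨S=∅; E=∅; C=[5 :: ((λx. (x x)) (λx. (x x))) :: PRIM2(mul)]; D=∅⟩
t=2: ⟨S=[5]; E=∅; C=[((λx. (x x)) (λx. (x x))) :: PRIM2(mul)]; D=∅⟩
t=3: ⟨S=[5]; E=∅; C=[(λx. (x x)) :: (λx. (x x)) :: AP :: PRIM2(mul)]; D=∅⟩
t=4: ⟨S=[clo(λx. (x x), ∅) :: 5]; E=∅; C=[(λx. (x x)) :: AP :: PRIM2(mul)]; D=∅⟩
t=5: ⟨S=[clo(λx. (x x), ∅) :: clo(λx. (x x), ∅) :: 5]; E=∅; C=[AP :: PRIM2(mul)]; D=∅⟩
t=6: ⟨S=∅; E={x↦clo(λx. (x x), ∅)}; C=[(x x)]; D=[([5], ∅, [PRIM2(mul)])]⟩
t=7: ⟨S=∅; E={x↦clo(λx. (x x), ∅)}; C=[x :: x :: AP]; D=[([5], ∅, [PRIM2(mul)])]⟩
t=8: ⟨S=[clo(λx. (x x), ∅)]; E={x↦clo(λx. (x x), ∅)}; C=[x :: AP]; D=[([5], ∅, [PRIM2(mul)])]⟩
t=9: ⟨S=[clo(λx. (x x), ∅) :: clo(λx. (x x), ∅)]; E={x↦clo(λx. (x x), ∅)}; C=[AP]; D=[([5], ∅, [PRIM2(mul)])]⟩
t=10: ⟨S=∅; E={x↦clo(λx. (x x), ∅)}; C=[(x x)]; D=[(∅, {x↦clo(λx. (x x), ∅)}, ∅) :: ([5], ∅, [PRIM2(mul)])]⟩
t=11: ⟨S=∅; E={x↦clo(λx. (x x), ∅)}; C=[x :: x :: AP]; D=[(∅, {x↦clo(λx. (x x), ∅)}, ∅) :: ([5], ∅, [PRIM2(mul)])]⟩
t=12: ⟨S=[clo(λx. (x x), ∅)]; E={x↦clo(λx. (x x), ∅)}; C=[x :: AP]; D=[(∅, {x↦clo(λx. (x x), ∅)}, ∅) :: ([5], ∅, [PRIM2(mul)])]⟩
t=13: ⟨S=[clo(λx. (x x), ∅) :: clo(λx. (x x), ∅)]; E={x↦clo(λx. (x x), ∅)}; C=[AP]; D=[(∅, {x↦clo(λx. (x x), ∅)}, ∅) :: ([5], ∅, [PRIM2(mul)])]⟩
t=14: ⟨S=∅; E={x↦clo(λx. (x x), ∅)}; C=[(x x)]; D=[(∅, {x↦clo(λx. (x x), ∅)}, ∅) :: (∅, {x↦clo(λx. (x x), ∅)}, ∅) :: ([5], ∅, [PRIM2(mul)])]⟩
t=15: ⟨S=∅; E={x↦clo(λx. (x x), ∅)}; C=[x :: x :: AP]; D=[(∅, {x↦clo(λx. (x x), ∅)}, ∅) :: (∅, {x↦clo(λx. (x x), ∅)}, ∅) :: ([5], ∅, [PRIM2(mul)])]⟩
t=16: ⟨S=[clo(λx. (x x), ∅)]; E={x↦clo(λx. (x x), ∅)}; C=[x :: AP]; D=[(∅, {x↦clo(λx. (x x), ∅)}, ∅) :: (∅, {x↦clo(λx. (x x), ∅)}, ∅) :: ([5], ∅, [PRIM2(mul)])]⟩
t=17: ⟨S=[clo(λx. (x x), ∅) :: clo(λx. (x x), ∅)]; E={x↦clo(λx. (x x), ∅)}; C=[AP]; D=[(∅, {x↦clo(λx. (x x), ∅)}, ∅) :: (∅, {x↦clo(λx. (x x), ∅)}, ∅) :: ([5], ∅, [PRIM2(mul)])]⟩
t=18: ⟨S=∅; E={x↦clo(λx. (x x), ∅)}; C=[(x x)]; D=[(∅, {x↦clo(λx. (x x), ∅)}, ∅) :: (∅, {x↦clo(λx. (x x), ∅)}, ∅) :: (∅, {x↦clo(λx. (x x), ∅)}, ∅) :: ([5], ∅, [PRIM2(mul)])]⟩
t=19: ⟨S=∅; E={x↦clo(λx. (x x), ∅)}; C=[x :: x :: AP]; D=[(∅, {x↦clo(λx. (x x), ∅)}, ∅) :: (∅, {x↦clo(λx. (x x), ∅)}, ∅) :: (∅, {x↦clo(λx. (x x), ∅)}, ∅) :: ([5], ∅, [PRIM2(mul)])]⟩
t=20: ⟨S=[clo(λx. (x x), ∅)]; E={x↦clo(λx. (x x), ∅)}; C=[x :: AP]; D=[(∅, {x↦clo(λx. (x x), ∅)}, ∅) :: (∅, {x↦clo(λx. (x x), ∅)}, ∅) :: (∅, {x↦clo(λx. (x x), ∅)}, ∅) :: ([5], ∅, [PRIM2(mul)])]⟩
t=21: ⟨S=[clo(λx. (x x), ∅) :: clo(λx. (x x), ∅)]; E={x↦clo(λx. (x x), ∅)}; C=[AP]; D=[(∅, {x↦clo(λx. (x x), ∅)}, ∅) :: (∅, {x↦clo(λx. (x x), ∅)}, ∅) :: (∅, {x↦clo(λx. (x x), ∅)}, ∅) :: ([5], ∅, [PRIM2(mul)])]⟩
→ 21 transitions taken and the configuration is still not final: no result within 21 steps

Answer: DIVERGES (no final state within 21 steps)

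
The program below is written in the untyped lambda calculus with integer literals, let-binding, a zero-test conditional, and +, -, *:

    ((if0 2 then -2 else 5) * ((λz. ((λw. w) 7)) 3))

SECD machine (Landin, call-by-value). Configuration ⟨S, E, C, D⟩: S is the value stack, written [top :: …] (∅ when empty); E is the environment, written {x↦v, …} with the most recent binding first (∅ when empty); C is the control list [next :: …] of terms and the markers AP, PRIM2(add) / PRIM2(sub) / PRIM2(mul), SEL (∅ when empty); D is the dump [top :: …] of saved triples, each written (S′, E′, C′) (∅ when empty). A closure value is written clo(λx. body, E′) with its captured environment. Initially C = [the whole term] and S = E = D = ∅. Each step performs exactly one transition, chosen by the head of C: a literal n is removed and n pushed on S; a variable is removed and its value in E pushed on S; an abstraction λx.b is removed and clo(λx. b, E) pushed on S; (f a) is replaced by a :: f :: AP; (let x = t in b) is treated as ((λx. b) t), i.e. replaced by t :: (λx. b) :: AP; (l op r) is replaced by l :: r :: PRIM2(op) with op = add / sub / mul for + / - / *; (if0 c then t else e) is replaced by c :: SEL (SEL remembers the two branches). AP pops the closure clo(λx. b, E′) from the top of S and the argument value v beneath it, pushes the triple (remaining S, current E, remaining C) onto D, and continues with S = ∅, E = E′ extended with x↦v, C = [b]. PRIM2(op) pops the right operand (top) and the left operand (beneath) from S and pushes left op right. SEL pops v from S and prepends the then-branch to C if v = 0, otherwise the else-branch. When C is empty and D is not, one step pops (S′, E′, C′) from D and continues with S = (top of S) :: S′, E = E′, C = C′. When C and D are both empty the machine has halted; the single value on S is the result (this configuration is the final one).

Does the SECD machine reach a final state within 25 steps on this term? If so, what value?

[0] [S=∅ | E=∅ | C=[((if0 2 then -2 else 5) * ((λz. ((λw. w) 7)) 3))] | D=∅]
[1] [S=∅ | E=∅ | C=[(if0 2 then -2 else 5) :: ((λz. ((λw. w) 7)) 3) :: PRIM2(mul)] | D=∅]
[2] [S=∅ | E=∅ | C=[2 :: SEL :: ((λz. ((λw. w) 7)) 3) :: PRIM2(mul)] | D=∅]
[3] [S=[2] | E=∅ | C=[SEL :: ((λz. ((λw. w) 7)) 3) :: PRIM2(mul)] | D=∅]
[4] [S=∅ | E=∅ | C=[5 :: ((λz. ((λw. w) 7)) 3) :: PRIM2(mul)] | D=∅]
[5] [S=[5] | E=∅ | C=[((λz. ((λw. w) 7)) 3) :: PRIM2(mul)] | D=∅]
[6] [S=[5] | E=∅ | C=[3 :: (λz. ((λw. w) 7)) :: AP :: PRIM2(mul)] | D=∅]
[7] [S=[3 :: 5] | E=∅ | C=[(λz. ((λw. w) 7)) :: AP :: PRIM2(mul)] | D=∅]
[8] [S=[clo(λz. ((λw. w) 7), ∅) :: 3 :: 5] | E=∅ | C=[AP :: PRIM2(mul)] | D=∅]
[9] [S=∅ | E={z↦3} | C=[((λw. w) 7)] | D=[([5], ∅, [PRIM2(mul)])]]
[10] [S=∅ | E={z↦3} | C=[7 :: (λw. w) :: AP] | D=[([5], ∅, [PRIM2(mul)])]]
[11] [S=[7] | E={z↦3} | C=[(λw. w) :: AP] | D=[([5], ∅, [PRIM2(mul)])]]
[12] [S=[clo(λw. w, {z↦3}) :: 7] | E={z↦3} | C=[AP] | D=[([5], ∅, [PRIM2(mul)])]]
[13] [S=∅ | E={w↦7, z↦3} | C=[w] | D=[(∅, {z↦3}, ∅) :: ([5], ∅, [PRIM2(mul)])]]
[14] [S=[7] | E={w↦7, z↦3} | C=∅ | D=[(∅, {z↦3}, ∅) :: ([5], ∅, [PRIM2(mul)])]]
[15] [S=[7] | E={z↦3} | C=∅ | D=[([5], ∅, [PRIM2(mul)])]]
[16] [S=[7 :: 5] | E=∅ | C=[PRIM2(mul)] | D=∅]
[17] [S=[35] | E=∅ | C=∅ | D=∅]
→ final value 35

Answer: 35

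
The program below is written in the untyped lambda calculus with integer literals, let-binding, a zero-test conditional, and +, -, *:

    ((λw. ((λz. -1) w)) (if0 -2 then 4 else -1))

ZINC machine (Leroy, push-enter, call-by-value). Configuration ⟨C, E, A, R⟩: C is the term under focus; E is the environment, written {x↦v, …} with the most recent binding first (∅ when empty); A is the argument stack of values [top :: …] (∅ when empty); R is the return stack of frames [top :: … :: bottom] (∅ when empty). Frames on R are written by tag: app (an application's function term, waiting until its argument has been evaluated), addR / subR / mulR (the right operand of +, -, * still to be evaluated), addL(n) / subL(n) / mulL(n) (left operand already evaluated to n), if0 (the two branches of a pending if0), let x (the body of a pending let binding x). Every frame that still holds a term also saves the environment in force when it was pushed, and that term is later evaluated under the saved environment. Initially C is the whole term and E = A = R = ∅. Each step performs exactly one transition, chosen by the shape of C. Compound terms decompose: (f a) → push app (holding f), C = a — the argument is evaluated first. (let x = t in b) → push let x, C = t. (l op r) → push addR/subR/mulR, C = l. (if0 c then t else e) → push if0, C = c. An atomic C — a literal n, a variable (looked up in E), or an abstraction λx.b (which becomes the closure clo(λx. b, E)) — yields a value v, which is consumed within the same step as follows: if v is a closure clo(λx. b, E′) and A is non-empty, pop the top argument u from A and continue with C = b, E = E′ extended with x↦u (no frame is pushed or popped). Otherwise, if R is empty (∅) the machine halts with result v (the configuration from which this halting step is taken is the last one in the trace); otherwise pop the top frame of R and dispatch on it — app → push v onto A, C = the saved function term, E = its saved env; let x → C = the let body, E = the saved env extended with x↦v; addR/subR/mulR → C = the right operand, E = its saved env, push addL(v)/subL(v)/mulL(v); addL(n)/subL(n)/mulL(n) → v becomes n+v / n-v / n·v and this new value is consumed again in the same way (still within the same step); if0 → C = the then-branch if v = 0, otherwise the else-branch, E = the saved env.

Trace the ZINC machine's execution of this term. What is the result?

[0] ⟨C=((λw. ((λz. -1) w)) (if0 -2 then 4 else -1)); E=∅; A=∅; R=∅⟩
[1] ⟨C=(if0 -2 then 4 else -1); E=∅; A=∅; R=[app]⟩
[2] ⟨C=-2; E=∅; A=∅; R=[if0 :: app]⟩
[3] ⟨C=-1; E=∅; A=∅; R=[app]⟩
[4] ⟨C=(λw. ((λz. -1) w)); E=∅; A=[-1]; R=∅⟩
[5] ⟨C=((λz. -1) w); E={w↦-1}; A=∅; R=∅⟩
[6] ⟨C=w; E={w↦-1}; A=∅; R=[app]⟩
[7] ⟨C=(λz. -1); E={w↦-1}; A=[-1]; R=∅⟩
[8] ⟨C=-1; E={z↦-1, w↦-1}; A=∅; R=∅⟩
→ final value -1

Answer: -1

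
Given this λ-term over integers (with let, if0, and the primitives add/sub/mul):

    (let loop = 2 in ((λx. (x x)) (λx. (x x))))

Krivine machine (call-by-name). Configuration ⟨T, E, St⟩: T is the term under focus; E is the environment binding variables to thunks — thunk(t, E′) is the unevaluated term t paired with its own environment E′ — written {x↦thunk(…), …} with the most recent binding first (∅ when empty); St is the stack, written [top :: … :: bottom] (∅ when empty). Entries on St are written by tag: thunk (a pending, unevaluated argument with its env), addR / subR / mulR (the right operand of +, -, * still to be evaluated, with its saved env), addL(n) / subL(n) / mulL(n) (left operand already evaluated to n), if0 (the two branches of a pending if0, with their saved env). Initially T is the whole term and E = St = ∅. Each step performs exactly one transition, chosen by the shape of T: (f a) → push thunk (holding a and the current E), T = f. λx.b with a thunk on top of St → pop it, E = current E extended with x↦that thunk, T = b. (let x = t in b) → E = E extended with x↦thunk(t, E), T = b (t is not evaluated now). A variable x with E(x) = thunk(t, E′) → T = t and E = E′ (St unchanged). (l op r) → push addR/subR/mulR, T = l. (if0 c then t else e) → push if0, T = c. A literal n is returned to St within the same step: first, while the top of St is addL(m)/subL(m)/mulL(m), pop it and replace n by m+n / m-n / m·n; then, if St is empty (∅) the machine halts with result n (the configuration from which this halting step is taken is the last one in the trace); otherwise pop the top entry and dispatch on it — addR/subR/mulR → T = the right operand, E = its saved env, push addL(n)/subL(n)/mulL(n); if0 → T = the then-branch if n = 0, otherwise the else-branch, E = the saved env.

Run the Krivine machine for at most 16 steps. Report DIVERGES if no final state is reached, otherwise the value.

0. [T=(let loop = 2 in ((λx. (x x)) (λx. (x x)))) | E=∅ | St=∅]
1. [T=((λx. (x x)) (λx. (x x))) | E={loop↦thunk(2, ∅)} | St=∅]
2. [T=(λx. (x x)) | E={loop↦thunk(2, ∅)} | St=[thunk]]
3. [T=(x x) | E={x↦thunk((λx. (x x)), {loop↦thunk(2, ∅)}), loop↦thunk(2, ∅)} | St=∅]
4. [T=x | E={x↦thunk((λx. (x x)), {loop↦thunk(2, ∅)}), loop↦thunk(2, ∅)} | St=[thunk]]
5. [T=(λx. (x x)) | E={loop↦thunk(2, ∅)} | St=[thunk]]
6. [T=(x x) | E={x↦thunk(x, {x↦thunk((λx. (x x)), {loop↦thunk(2, ∅)}), loop↦thunk(2, ∅)}), loop↦thunk(2, ∅)} | St=∅]
7. [T=x | E={x↦thunk(x, {x↦thunk((λx. (x x)), {loop↦thunk(2, ∅)}), loop↦thunk(2, ∅)}), loop↦thunk(2, ∅)} | St=[thunk]]
8. [T=x | E={x↦thunk((λx. (x x)), {loop↦thunk(2, ∅)}), loop↦thunk(2, ∅)} | St=[thunk]]
9. [T=(λx. (x x)) | E={loop↦thunk(2, ∅)} | St=[thunk]]
10. [T=(x x) | E={x↦thunk(x, {x↦thunk(x, {x↦thunk((λx. (x x)), {loop↦thunk(2, ∅)}), loop↦thunk(2, ∅)}), loop↦thunk(2, ∅)}), loop↦thunk(2, ∅)} | St=∅]
11. [T=x | E={x↦thunk(x, {x↦thunk(x, {x↦thunk((λx. (x x)), {loop↦thunk(2, ∅)}), loop↦thunk(2, ∅)}), loop↦thunk(2, ∅)}), loop↦thunk(2, ∅)} | St=[thunk]]
12. [T=x | E={x↦thunk(x, {x↦thunk((λx. (x x)), {loop↦thunk(2, ∅)}), loop↦thunk(2, ∅)}), loop↦thunk(2, ∅)} | St=[thunk]]
13. [T=x | E={x↦thunk((λx. (x x)), {loop↦thunk(2, ∅)}), loop↦thunk(2, ∅)} | St=[thunk]]
14. [T=(λx. (x x)) | E={loop↦thunk(2, ∅)} | St=[thunk]]
15. [T=(x x) | E={x↦thunk(x, {x↦thunk(x, {x↦thunk(x, {x↦thunk((λx. (x x)), {loop↦thunk(2, ∅)}), loop↦thunk(2, ∅)}), loop↦thunk(2, ∅)}), loop↦thunk(2, ∅)}), loop↦thunk(2, ∅)} | St=∅]
16. [T=x | E={x↦thunk(x, {x↦thunk(x, {x↦thunk(x, {x↦thunk((λx. (x x)), {loop↦thunk(2, ∅)}), loop↦thunk(2, ∅)}), loop↦thunk(2, ∅)}), loop↦thunk(2, ∅)}), loop↦thunk(2, ∅)} | St=[thunk]]
→ 16 transitions taken and the configuration is still not final: no result within 16 steps

Answer: DIVERGES (no final state within 16 steps)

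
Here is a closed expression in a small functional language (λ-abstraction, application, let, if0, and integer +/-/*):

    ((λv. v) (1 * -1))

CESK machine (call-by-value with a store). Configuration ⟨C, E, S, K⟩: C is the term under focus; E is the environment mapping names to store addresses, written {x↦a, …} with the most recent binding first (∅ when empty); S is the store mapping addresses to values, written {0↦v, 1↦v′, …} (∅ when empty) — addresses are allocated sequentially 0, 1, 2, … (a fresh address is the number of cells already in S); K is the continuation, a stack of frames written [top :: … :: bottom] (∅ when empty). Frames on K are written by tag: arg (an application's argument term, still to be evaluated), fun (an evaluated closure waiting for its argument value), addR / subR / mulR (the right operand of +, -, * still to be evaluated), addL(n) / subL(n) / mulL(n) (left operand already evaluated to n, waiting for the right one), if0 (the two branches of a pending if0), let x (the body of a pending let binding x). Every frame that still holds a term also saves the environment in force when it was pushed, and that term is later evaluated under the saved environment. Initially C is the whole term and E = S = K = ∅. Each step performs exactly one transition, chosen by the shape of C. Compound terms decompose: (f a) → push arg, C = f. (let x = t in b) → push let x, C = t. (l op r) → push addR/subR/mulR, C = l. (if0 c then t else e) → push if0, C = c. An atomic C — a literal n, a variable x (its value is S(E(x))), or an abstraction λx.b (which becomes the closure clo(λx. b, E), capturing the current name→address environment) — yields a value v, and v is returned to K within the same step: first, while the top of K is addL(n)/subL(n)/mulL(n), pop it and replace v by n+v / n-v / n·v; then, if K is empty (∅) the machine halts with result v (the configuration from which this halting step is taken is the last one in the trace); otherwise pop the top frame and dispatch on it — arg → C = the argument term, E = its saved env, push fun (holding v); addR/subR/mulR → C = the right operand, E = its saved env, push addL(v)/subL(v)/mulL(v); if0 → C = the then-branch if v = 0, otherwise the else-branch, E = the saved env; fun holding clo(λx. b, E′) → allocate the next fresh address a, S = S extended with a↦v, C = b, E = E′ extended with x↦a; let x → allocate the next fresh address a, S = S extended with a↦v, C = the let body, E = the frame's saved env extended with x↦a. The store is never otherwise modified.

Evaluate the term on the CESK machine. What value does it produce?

step 0: <C=((λv. v) (1 * -1)), E=∅, S=∅, K=∅>
step 1: <C=(λv. v), E=∅, S=∅, K=[arg]>
step 2: <C=(1 * -1), E=∅, S=∅, K=[fun]>
step 3: <C=1, E=∅, S=∅, K=[mulR :: fun]>
step 4: <C=-1, E=∅, S=∅, K=[mulL(1) :: fun]>
step 5: <C=v, E={v↦0}, S={0↦-1}, K=∅>
→ final value -1

Answer: -1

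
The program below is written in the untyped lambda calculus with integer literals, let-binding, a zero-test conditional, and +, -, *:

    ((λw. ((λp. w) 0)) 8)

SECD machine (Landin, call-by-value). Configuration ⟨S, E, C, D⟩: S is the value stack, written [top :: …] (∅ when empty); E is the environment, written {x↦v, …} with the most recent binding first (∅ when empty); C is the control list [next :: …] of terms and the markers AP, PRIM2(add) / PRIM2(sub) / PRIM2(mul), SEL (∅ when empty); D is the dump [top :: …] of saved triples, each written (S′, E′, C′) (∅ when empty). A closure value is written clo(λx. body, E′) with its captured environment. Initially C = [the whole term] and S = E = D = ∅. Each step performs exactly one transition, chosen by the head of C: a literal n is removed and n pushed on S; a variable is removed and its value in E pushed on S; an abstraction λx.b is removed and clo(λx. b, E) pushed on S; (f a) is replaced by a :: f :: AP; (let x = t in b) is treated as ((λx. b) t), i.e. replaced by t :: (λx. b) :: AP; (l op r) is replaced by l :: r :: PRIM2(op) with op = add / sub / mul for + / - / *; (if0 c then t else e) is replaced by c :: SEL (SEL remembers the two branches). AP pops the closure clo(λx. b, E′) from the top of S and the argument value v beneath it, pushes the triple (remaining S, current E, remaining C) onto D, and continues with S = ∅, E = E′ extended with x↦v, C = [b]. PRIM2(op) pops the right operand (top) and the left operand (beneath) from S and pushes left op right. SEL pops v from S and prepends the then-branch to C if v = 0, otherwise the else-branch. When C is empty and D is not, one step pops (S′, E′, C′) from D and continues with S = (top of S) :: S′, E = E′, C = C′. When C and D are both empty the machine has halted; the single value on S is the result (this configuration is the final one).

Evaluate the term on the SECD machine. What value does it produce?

Answer: 8

Derivation:
step 0: ⟨S=∅; E=∅; C=[((λw. ((λp. w) 0)) 8)]; D=∅⟩
step 1: ⟨S=∅; E=∅; C=[8 :: (λw. ((λp. w) 0)) :: AP]; D=∅⟩
step 2: ⟨S=[8]; E=∅; C=[(λw. ((λp. w) 0)) :: AP]; D=∅⟩
step 3: ⟨S=[clo(λw. ((λp. w) 0), ∅) :: 8]; E=∅; C=[AP]; D=∅⟩
step 4: ⟨S=∅; E={w↦8}; C=[((λp. w) 0)]; D=[(∅, ∅, ∅)]⟩
step 5: ⟨S=∅; E={w↦8}; C=[0 :: (λp. w) :: AP]; D=[(∅, ∅, ∅)]⟩
step 6: ⟨S=[0]; E={w↦8}; C=[(λp. w) :: AP]; D=[(∅, ∅, ∅)]⟩
step 7: ⟨S=[clo(λp. w, {w↦8}) :: 0]; E={w↦8}; C=[AP]; D=[(∅, ∅, ∅)]⟩
step 8: ⟨S=∅; E={p↦0, w↦8}; C=[w]; D=[(∅, {w↦8}, ∅) :: (∅, ∅, ∅)]⟩
step 9: ⟨S=[8]; E={p↦0, w↦8}; C=∅; D=[(∅, {w↦8}, ∅) :: (∅, ∅, ∅)]⟩
step 10: ⟨S=[8]; E={w↦8}; C=∅; D=[(∅, ∅, ∅)]⟩
step 11: ⟨S=[8]; E=∅; C=∅; D=∅⟩
→ final value 8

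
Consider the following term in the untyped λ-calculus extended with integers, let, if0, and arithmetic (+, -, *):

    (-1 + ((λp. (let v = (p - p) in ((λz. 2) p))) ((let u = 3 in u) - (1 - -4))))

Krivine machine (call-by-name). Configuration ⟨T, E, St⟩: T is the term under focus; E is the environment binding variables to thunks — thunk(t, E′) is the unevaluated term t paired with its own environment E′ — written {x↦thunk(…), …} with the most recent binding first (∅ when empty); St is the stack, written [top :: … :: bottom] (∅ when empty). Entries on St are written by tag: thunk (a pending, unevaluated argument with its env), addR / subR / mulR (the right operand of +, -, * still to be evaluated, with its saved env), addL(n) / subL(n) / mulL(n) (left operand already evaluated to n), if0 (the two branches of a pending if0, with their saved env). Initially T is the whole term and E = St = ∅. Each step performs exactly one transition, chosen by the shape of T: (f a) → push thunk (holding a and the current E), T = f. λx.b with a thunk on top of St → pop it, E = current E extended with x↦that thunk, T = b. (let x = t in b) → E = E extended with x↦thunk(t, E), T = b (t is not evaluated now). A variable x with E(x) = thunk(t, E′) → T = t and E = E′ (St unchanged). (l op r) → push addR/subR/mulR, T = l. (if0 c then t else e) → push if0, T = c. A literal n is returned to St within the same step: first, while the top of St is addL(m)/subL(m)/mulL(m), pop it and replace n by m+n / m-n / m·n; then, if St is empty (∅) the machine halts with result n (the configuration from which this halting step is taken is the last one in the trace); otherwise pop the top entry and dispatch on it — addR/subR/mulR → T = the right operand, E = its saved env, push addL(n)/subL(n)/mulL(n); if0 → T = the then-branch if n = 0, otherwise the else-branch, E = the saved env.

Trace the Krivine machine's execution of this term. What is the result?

t=0: <T=(-1 + ((λp. (let v = (p - p) in ((λz. 2) p))) ((let u = 3 in u) - (1 - -4)))), E=∅, St=∅>
t=1: <T=-1, E=∅, St=[addR]>
t=2: <T=((λp. (let v = (p - p) in ((λz. 2) p))) ((let u = 3 in u) - (1 - -4))), E=∅, St=[addL(-1)]>
t=3: <T=(λp. (let v = (p - p) in ((λz. 2) p))), E=∅, St=[thunk :: addL(-1)]>
t=4: <T=(let v = (p - p) in ((λz. 2) p)), E={p↦thunk(((let u = 3 in u) - (1 - -4)), ∅)}, St=[addL(-1)]>
t=5: <T=((λz. 2) p), E={v↦thunk((p - p), {p↦thunk(((let u = 3 in u) - (1 - -4)), ∅)}), p↦thunk(((let u = 3 in u) - (1 - -4)), ∅)}, St=[addL(-1)]>
t=6: <T=(λz. 2), E={v↦thunk((p - p), {p↦thunk(((let u = 3 in u) - (1 - -4)), ∅)}), p↦thunk(((let u = 3 in u) - (1 - -4)), ∅)}, St=[thunk :: addL(-1)]>
t=7: <T=2, E={z↦thunk(p, {v↦thunk((p - p), {p↦thunk(((let u = 3 in u) - (1 - -4)), ∅)}), p↦thunk(((let u = 3 in u) - (1 - -4)), ∅)}), v↦thunk((p - p), {p↦thunk(((let u = 3 in u) - (1 - -4)), ∅)}), p↦thunk(((let u = 3 in u) - (1 - -4)), ∅)}, St=[addL(-1)]>
→ final value 1

Answer: 1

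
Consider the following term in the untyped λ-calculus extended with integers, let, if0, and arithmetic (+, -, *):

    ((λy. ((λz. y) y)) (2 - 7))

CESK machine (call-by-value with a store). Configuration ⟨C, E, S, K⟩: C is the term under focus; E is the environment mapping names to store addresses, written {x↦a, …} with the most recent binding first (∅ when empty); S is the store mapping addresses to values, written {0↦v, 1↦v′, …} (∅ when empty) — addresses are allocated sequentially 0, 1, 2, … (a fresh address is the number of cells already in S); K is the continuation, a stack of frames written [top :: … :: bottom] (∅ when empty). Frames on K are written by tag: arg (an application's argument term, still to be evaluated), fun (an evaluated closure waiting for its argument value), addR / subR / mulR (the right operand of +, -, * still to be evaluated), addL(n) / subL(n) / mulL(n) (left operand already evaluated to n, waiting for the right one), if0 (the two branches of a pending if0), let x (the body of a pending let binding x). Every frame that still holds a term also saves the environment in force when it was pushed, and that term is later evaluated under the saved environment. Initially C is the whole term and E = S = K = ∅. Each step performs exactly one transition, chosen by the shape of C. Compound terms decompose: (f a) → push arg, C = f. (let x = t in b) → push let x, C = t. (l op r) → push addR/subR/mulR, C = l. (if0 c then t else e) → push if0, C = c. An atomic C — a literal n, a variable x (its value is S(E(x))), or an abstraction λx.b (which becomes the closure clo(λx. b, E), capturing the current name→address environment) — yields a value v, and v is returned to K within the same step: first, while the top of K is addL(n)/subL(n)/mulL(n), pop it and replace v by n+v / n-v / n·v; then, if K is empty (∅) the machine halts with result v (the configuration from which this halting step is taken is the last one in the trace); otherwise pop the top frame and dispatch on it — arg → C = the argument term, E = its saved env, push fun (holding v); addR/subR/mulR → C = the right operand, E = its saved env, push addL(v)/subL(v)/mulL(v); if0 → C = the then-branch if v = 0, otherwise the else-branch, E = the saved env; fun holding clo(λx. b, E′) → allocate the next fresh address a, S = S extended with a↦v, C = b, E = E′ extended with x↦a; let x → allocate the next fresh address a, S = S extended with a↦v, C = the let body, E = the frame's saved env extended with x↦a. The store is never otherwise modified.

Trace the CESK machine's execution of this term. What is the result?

Answer: -5

Derivation:
step 0: ⟨C=((λy. ((λz. y) y)) (2 - 7)); E=∅; S=∅; K=∅⟩
step 1: ⟨C=(λy. ((λz. y) y)); E=∅; S=∅; K=[arg]⟩
step 2: ⟨C=(2 - 7); E=∅; S=∅; K=[fun]⟩
step 3: ⟨C=2; E=∅; S=∅; K=[subR :: fun]⟩
step 4: ⟨C=7; E=∅; S=∅; K=[subL(2) :: fun]⟩
step 5: ⟨C=((λz. y) y); E={y↦0}; S={0↦-5}; K=∅⟩
step 6: ⟨C=(λz. y); E={y↦0}; S={0↦-5}; K=[arg]⟩
step 7: ⟨C=y; E={y↦0}; S={0↦-5}; K=[fun]⟩
step 8: ⟨C=y; E={z↦1, y↦0}; S={0↦-5, 1↦-5}; K=∅⟩
→ final value -5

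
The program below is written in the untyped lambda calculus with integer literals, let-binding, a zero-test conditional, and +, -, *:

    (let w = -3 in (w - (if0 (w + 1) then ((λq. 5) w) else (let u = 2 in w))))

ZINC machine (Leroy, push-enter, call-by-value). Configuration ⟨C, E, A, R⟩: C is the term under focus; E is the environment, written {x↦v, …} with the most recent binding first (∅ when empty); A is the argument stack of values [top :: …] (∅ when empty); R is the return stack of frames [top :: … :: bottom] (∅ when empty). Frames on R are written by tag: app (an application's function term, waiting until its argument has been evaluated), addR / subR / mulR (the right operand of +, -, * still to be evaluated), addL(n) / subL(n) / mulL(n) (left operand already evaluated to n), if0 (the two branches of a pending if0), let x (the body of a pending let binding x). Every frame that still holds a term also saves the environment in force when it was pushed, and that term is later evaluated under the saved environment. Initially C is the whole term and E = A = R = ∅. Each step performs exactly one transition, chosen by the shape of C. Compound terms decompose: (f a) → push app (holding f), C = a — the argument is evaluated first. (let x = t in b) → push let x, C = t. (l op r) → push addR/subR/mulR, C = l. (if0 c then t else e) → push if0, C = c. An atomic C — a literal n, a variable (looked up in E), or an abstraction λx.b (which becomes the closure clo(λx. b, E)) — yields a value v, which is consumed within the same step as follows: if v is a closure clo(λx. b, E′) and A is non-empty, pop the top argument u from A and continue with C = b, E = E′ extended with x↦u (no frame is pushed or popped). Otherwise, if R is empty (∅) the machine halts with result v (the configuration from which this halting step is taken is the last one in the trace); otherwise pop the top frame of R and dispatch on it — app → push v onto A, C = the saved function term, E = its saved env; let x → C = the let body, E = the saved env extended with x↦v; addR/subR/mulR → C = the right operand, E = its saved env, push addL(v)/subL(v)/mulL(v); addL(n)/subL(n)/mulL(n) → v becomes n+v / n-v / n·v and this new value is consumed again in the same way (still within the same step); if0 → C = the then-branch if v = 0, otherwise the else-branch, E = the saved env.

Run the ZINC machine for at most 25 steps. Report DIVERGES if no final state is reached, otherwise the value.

Answer: 0

Machine steps:
0. ⟨C=(let w = -3 in (w - (if0 (w + 1) then ((λq. 5) w) else (let u = 2 in w)))); E=∅; A=∅; R=∅⟩
1. ⟨C=-3; E=∅; A=∅; R=[let w]⟩
2. ⟨C=(w - (if0 (w + 1) then ((λq. 5) w) else (let u = 2 in w))); E={w↦-3}; A=∅; R=∅⟩
3. ⟨C=w; E={w↦-3}; A=∅; R=[subR]⟩
4. ⟨C=(if0 (w + 1) then ((λq. 5) w) else (let u = 2 in w)); E={w↦-3}; A=∅; R=[subL(-3)]⟩
5. ⟨C=(w + 1); E={w↦-3}; A=∅; R=[if0 :: subL(-3)]⟩
6. ⟨C=w; E={w↦-3}; A=∅; R=[addR :: if0 :: subL(-3)]⟩
7. ⟨C=1; E={w↦-3}; A=∅; R=[addL(-3) :: if0 :: subL(-3)]⟩
8. ⟨C=(let u = 2 in w); E={w↦-3}; A=∅; R=[subL(-3)]⟩
9. ⟨C=2; E={w↦-3}; A=∅; R=[let u :: subL(-3)]⟩
10. ⟨C=w; E={u↦2, w↦-3}; A=∅; R=[subL(-3)]⟩
→ final value 0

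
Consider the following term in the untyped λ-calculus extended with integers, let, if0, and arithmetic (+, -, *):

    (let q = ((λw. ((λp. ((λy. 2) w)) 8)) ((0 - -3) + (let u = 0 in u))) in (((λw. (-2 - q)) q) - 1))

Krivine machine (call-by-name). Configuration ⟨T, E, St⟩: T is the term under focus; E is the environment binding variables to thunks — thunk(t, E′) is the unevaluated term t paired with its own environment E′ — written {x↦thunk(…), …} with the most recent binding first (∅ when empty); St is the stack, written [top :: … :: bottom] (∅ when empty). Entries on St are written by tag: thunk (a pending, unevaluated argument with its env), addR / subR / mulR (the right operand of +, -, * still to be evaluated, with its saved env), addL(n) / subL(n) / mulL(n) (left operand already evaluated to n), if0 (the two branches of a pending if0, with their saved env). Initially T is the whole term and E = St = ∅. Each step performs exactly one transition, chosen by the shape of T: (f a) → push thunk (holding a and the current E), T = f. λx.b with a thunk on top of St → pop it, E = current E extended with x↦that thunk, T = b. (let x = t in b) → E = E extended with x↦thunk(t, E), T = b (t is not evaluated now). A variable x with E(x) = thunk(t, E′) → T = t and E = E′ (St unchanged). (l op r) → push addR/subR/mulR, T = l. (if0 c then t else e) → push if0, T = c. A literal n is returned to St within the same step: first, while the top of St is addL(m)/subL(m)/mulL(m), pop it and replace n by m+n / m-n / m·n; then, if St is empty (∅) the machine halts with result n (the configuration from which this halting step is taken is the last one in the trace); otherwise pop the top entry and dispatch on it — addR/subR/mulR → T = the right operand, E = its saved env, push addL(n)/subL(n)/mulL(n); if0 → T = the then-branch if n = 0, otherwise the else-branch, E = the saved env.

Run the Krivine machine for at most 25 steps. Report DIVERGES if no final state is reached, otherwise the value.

Answer: -5

Derivation:
0. [T=(let q = ((λw. ((λp. ((λy. 2) w)) 8)) ((0 - -3) + (let u = 0 in u))) in (((λw. (-2 - q)) q) - 1)) | E=∅ | St=∅]
1. [T=(((λw. (-2 - q)) q) - 1) | E={q↦thunk(((λw. ((λp. ((λy. 2) w)) 8)) ((0 - -3) + (let u = 0 in u))), ∅)} | St=∅]
2. [T=((λw. (-2 - q)) q) | E={q↦thunk(((λw. ((λp. ((λy. 2) w)) 8)) ((0 - -3) + (let u = 0 in u))), ∅)} | St=[subR]]
3. [T=(λw. (-2 - q)) | E={q↦thunk(((λw. ((λp. ((λy. 2) w)) 8)) ((0 - -3) + (let u = 0 in u))), ∅)} | St=[thunk :: subR]]
4. [T=(-2 - q) | E={w↦thunk(q, {q↦thunk(((λw. ((λp. ((λy. 2) w)) 8)) ((0 - -3) + (let u = 0 in u))), ∅)}), q↦thunk(((λw. ((λp. ((λy. 2) w)) 8)) ((0 - -3) + (let u = 0 in u))), ∅)} | St=[subR]]
5. [T=-2 | E={w↦thunk(q, {q↦thunk(((λw. ((λp. ((λy. 2) w)) 8)) ((0 - -3) + (let u = 0 in u))), ∅)}), q↦thunk(((λw. ((λp. ((λy. 2) w)) 8)) ((0 - -3) + (let u = 0 in u))), ∅)} | St=[subR :: subR]]
6. [T=q | E={w↦thunk(q, {q↦thunk(((λw. ((λp. ((λy. 2) w)) 8)) ((0 - -3) + (let u = 0 in u))), ∅)}), q↦thunk(((λw. ((λp. ((λy. 2) w)) 8)) ((0 - -3) + (let u = 0 in u))), ∅)} | St=[subL(-2) :: subR]]
7. [T=((λw. ((λp. ((λy. 2) w)) 8)) ((0 - -3) + (let u = 0 in u))) | E=∅ | St=[subL(-2) :: subR]]
8. [T=(λw. ((λp. ((λy. 2) w)) 8)) | E=∅ | St=[thunk :: subL(-2) :: subR]]
9. [T=((λp. ((λy. 2) w)) 8) | E={w↦thunk(((0 - -3) + (let u = 0 in u)), ∅)} | St=[subL(-2) :: subR]]
10. [T=(λp. ((λy. 2) w)) | E={w↦thunk(((0 - -3) + (let u = 0 in u)), ∅)} | St=[thunk :: subL(-2) :: subR]]
11. [T=((λy. 2) w) | E={p↦thunk(8, {w↦thunk(((0 - -3) + (let u = 0 in u)), ∅)}), w↦thunk(((0 - -3) + (let u = 0 in u)), ∅)} | St=[subL(-2) :: subR]]
12. [T=(λy. 2) | E={p↦thunk(8, {w↦thunk(((0 - -3) + (let u = 0 in u)), ∅)}), w↦thunk(((0 - -3) + (let u = 0 in u)), ∅)} | St=[thunk :: subL(-2) :: subR]]
13. [T=2 | E={y↦thunk(w, {p↦thunk(8, {w↦thunk(((0 - -3) + (let u = 0 in u)), ∅)}), w↦thunk(((0 - -3) + (let u = 0 in u)), ∅)}), p↦thunk(8, {w↦thunk(((0 - -3) + (let u = 0 in u)), ∅)}), w↦thunk(((0 - -3) + (let u = 0 in u)), ∅)} | St=[subL(-2) :: subR]]
14. [T=1 | E={q↦thunk(((λw. ((λp. ((λy. 2) w)) 8)) ((0 - -3) + (let u = 0 in u))), ∅)} | St=[subL(-4)]]
→ final value -5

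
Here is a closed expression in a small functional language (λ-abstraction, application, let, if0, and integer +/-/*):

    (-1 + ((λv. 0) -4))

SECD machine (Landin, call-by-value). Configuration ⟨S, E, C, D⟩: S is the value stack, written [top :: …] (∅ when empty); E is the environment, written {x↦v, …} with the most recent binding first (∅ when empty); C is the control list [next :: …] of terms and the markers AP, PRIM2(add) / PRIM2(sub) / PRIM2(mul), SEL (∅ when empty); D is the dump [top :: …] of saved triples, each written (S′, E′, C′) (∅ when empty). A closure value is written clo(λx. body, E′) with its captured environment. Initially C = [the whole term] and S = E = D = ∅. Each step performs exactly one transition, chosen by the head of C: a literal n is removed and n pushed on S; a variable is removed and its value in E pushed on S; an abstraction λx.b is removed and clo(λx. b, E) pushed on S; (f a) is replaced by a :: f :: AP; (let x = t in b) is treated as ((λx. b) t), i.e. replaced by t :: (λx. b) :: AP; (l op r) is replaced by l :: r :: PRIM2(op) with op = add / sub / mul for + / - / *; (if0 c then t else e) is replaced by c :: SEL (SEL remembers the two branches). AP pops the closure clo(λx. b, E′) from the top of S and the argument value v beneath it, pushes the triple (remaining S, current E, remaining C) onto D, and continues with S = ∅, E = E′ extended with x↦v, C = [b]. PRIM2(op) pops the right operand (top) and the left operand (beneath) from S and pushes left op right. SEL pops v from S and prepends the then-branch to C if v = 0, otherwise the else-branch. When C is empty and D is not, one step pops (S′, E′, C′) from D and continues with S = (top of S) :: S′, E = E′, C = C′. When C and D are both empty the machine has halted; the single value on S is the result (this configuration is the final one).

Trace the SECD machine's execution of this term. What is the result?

Answer: -1

Machine steps:
t=0: <S=∅, E=∅, C=[(-1 + ((λv. 0) -4))], D=∅>
t=1: <S=∅, E=∅, C=[-1 :: ((λv. 0) -4) :: PRIM2(add)], D=∅>
t=2: <S=[-1], E=∅, C=[((λv. 0) -4) :: PRIM2(add)], D=∅>
t=3: <S=[-1], E=∅, C=[-4 :: (λv. 0) :: AP :: PRIM2(add)], D=∅>
t=4: <S=[-4 :: -1], E=∅, C=[(λv. 0) :: AP :: PRIM2(add)], D=∅>
t=5: <S=[clo(λv. 0, ∅) :: -4 :: -1], E=∅, C=[AP :: PRIM2(add)], D=∅>
t=6: <S=∅, E={v↦-4}, C=[0], D=[([-1], ∅, [PRIM2(add)])]>
t=7: <S=[0], E={v↦-4}, C=∅, D=[([-1], ∅, [PRIM2(add)])]>
t=8: <S=[0 :: -1], E=∅, C=[PRIM2(add)], D=∅>
t=9: <S=[-1], E=∅, C=∅, D=∅>
→ final value -1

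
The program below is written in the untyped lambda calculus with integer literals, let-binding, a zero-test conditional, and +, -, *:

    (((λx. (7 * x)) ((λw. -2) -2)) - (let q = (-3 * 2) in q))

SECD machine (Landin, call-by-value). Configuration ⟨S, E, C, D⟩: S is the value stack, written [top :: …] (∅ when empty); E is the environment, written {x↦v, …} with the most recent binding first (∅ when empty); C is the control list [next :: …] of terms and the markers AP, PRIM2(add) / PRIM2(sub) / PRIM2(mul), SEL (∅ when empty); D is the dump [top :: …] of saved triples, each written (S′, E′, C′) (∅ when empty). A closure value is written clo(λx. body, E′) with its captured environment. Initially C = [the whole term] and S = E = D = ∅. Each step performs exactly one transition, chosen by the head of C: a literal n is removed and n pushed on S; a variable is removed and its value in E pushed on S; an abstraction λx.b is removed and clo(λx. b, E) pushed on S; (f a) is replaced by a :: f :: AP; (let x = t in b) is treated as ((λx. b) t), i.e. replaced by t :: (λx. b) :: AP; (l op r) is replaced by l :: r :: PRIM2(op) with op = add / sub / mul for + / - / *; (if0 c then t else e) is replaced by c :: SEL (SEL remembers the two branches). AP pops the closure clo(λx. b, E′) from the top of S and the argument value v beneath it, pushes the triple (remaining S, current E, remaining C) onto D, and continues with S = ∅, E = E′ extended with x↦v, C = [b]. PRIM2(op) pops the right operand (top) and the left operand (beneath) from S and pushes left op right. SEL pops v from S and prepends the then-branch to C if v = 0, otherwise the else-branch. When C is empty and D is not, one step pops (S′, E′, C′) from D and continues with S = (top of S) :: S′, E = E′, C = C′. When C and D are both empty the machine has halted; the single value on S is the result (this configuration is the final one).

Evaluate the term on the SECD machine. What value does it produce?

Answer: -8

Derivation:
0. <S=∅, E=∅, C=[(((λx. (7 * x)) ((λw. -2) -2)) - (let q = (-3 * 2) in q))], D=∅>
1. <S=∅, E=∅, C=[((λx. (7 * x)) ((λw. -2) -2)) :: (let q = (-3 * 2) in q) :: PRIM2(sub)], D=∅>
2. <S=∅, E=∅, C=[((λw. -2) -2) :: (λx. (7 * x)) :: AP :: (let q = (-3 * 2) in q) :: PRIM2(sub)], D=∅>
3. <S=∅, E=∅, C=[-2 :: (λw. -2) :: AP :: (λx. (7 * x)) :: AP :: (let q = (-3 * 2) in q) :: PRIM2(sub)], D=∅>
4. <S=[-2], E=∅, C=[(λw. -2) :: AP :: (λx. (7 * x)) :: AP :: (let q = (-3 * 2) in q) :: PRIM2(sub)], D=∅>
5. <S=[clo(λw. -2, ∅) :: -2], E=∅, C=[AP :: (λx. (7 * x)) :: AP :: (let q = (-3 * 2) in q) :: PRIM2(sub)], D=∅>
6. <S=∅, E={w↦-2}, C=[-2], D=[(∅, ∅, [(λx. (7 * x)) :: AP :: (let q = (-3 * 2) in q) :: PRIM2(sub)])]>
7. <S=[-2], E={w↦-2}, C=∅, D=[(∅, ∅, [(λx. (7 * x)) :: AP :: (let q = (-3 * 2) in q) :: PRIM2(sub)])]>
8. <S=[-2], E=∅, C=[(λx. (7 * x)) :: AP :: (let q = (-3 * 2) in q) :: PRIM2(sub)], D=∅>
9. <S=[clo(λx. (7 * x), ∅) :: -2], E=∅, C=[AP :: (let q = (-3 * 2) in q) :: PRIM2(sub)], D=∅>
10. <S=∅, E={x↦-2}, C=[(7 * x)], D=[(∅, ∅, [(let q = (-3 * 2) in q) :: PRIM2(sub)])]>
11. <S=∅, E={x↦-2}, C=[7 :: x :: PRIM2(mul)], D=[(∅, ∅, [(let q = (-3 * 2) in q) :: PRIM2(sub)])]>
12. <S=[7], E={x↦-2}, C=[x :: PRIM2(mul)], D=[(∅, ∅, [(let q = (-3 * 2) in q) :: PRIM2(sub)])]>
13. <S=[-2 :: 7], E={x↦-2}, C=[PRIM2(mul)], D=[(∅, ∅, [(let q = (-3 * 2) in q) :: PRIM2(sub)])]>
14. <S=[-14], E={x↦-2}, C=∅, D=[(∅, ∅, [(let q = (-3 * 2) in q) :: PRIM2(sub)])]>
15. <S=[-14], E=∅, C=[(let q = (-3 * 2) in q) :: PRIM2(sub)], D=∅>
16. <S=[-14], E=∅, C=[(-3 * 2) :: (λq. q) :: AP :: PRIM2(sub)], D=∅>
17. <S=[-14], E=∅, C=[-3 :: 2 :: PRIM2(mul) :: (λq. q) :: AP :: PRIM2(sub)], D=∅>
18. <S=[-3 :: -14], E=∅, C=[2 :: PRIM2(mul) :: (λq. q) :: AP :: PRIM2(sub)], D=∅>
19. <S=[2 :: -3 :: -14], E=∅, C=[PRIM2(mul) :: (λq. q) :: AP :: PRIM2(sub)], D=∅>
20. <S=[-6 :: -14], E=∅, C=[(λq. q) :: AP :: PRIM2(sub)], D=∅>
21. <S=[clo(λq. q, ∅) :: -6 :: -14], E=∅, C=[AP :: PRIM2(sub)], D=∅>
22. <S=∅, E={q↦-6}, C=[q], D=[([-14], ∅, [PRIM2(sub)])]>
23. <S=[-6], E={q↦-6}, C=∅, D=[([-14], ∅, [PRIM2(sub)])]>
24. <S=[-6 :: -14], E=∅, C=[PRIM2(sub)], D=∅>
25. <S=[-8], E=∅, C=∅, D=∅>
→ final value -8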